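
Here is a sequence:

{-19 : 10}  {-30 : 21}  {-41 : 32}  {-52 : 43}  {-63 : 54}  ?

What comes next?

{-74 : 65}

First entry: −11 each step, so -19, -30, -41, -52, -63 → -74.
Second entry: together with the first entry always sums to -9; 10, 21, 32, 43, 54 → 65.
Putting it together: {-74 : 65}.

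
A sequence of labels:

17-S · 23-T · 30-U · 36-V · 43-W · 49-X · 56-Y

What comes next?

62-Z

First component goes 17, 23, 30, 36, 43, 49, 56 → 62 (alternating steps +6, +7, +6, +7, …).
Letter: S, T, U, V, W, X, Y → Z (letters move forward 1 place in the alphabet).
Putting it together: 62-Z.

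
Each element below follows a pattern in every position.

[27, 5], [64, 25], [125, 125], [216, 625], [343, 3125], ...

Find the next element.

[512, 15625]

First entry: perfect cubes: 3³, 4³, 5³, …; 27, 64, 125, 216, 343 → 512.
For the second entry, ×5 each step: 5, 25, 125, 625, 3125 → 15625.
Putting it together: [512, 15625].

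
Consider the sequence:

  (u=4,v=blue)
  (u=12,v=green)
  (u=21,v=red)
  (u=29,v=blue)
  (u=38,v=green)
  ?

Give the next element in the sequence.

U goes 4, 12, 21, 29, 38 → 46 (alternating steps +8, +9, +8, +9, …).
V: blue, green, red, blue, green → red (repeats blue → green → red).
Combining the parts gives (u=46,v=red).

(u=46,v=red)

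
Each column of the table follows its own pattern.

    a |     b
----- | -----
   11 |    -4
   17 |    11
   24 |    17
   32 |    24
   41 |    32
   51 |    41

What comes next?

Column a: differences are 6, 7, 8, … (increasing by 1 each time), so 11, 17, 24, 32, 41, 51 → 62.
Column b: -4, 11, 17, 24, 32, 41 → 51 (always the previous value of the column a).
Combining the parts gives 62  51.

62  51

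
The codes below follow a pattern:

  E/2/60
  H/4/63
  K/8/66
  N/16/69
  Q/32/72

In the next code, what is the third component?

Third component: +3 each step; 60, 63, 66, 69, 72 → 75.

75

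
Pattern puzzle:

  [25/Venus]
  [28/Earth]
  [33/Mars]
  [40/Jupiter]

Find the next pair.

For the first value, differences are 3, 5, 7, … (increasing by 2 each time): 25, 28, 33, 40 → 49.
Planet goes Venus, Earth, Mars, Jupiter → Saturn (runs through the planets Mercury→Neptune).
Putting it together: [49/Saturn].

[49/Saturn]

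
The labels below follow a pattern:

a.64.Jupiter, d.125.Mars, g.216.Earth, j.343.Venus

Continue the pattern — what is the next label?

Letter goes a, d, g, j → m (letters move forward 3 places in the alphabet).
Second component: perfect cubes: 4³, 5³, 6³, …; 64, 125, 216, 343 → 512.
Planet: runs backward through the planets Mercury→Neptune; Jupiter, Mars, Earth, Venus → Mercury.
Combining the parts gives m.512.Mercury.

m.512.Mercury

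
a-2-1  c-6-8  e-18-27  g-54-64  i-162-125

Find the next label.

k-486-216

Letter: letters move forward 2 places in the alphabet; a, c, e, g, i → k.
Second component — ×3 each step: 2, 6, 18, 54, 162 → 486.
For the third component, perfect cubes: 1³, 2³, 3³, …: 1, 8, 27, 64, 125 → 216.
Putting it together: k-486-216.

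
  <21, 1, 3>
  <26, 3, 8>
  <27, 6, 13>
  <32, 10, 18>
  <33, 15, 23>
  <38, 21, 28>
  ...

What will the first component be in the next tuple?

First component goes 21, 26, 27, 32, 33, 38 → 39 (alternating steps +5, +1, +5, +1, …).

39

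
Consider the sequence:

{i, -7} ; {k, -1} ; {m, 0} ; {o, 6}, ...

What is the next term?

For the letter, letters move forward 2 places in the alphabet: i, k, m, o → q.
Second entry goes -7, -1, 0, 6 → 7 (alternating steps +6, +1, +6, +1, …).
Putting it together: {q, 7}.

{q, 7}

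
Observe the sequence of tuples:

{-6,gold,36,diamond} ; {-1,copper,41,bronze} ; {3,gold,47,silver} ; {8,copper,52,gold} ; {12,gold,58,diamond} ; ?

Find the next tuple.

First coordinate goes -6, -1, 3, 8, 12 → 17 (alternating steps +5, +4, +5, +4, …).
Metal: alternates gold ↔ copper, so gold, copper, gold, copper, gold → copper.
For the third coordinate, alternating steps +5, +6, +5, +6, …: 36, 41, 47, 52, 58 → 63.
For the rank, repeats diamond → bronze → silver → gold: diamond, bronze, silver, gold, diamond → bronze.
So the next tuple is {17,copper,63,bronze}.

{17,copper,63,bronze}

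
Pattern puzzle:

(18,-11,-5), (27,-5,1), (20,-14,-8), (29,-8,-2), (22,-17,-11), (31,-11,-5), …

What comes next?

First coordinate: alternating steps +9, −7, +9, −7, …; 18, 27, 20, 29, 22, 31 → 24.
For the second coordinate, alternating steps +6, −9, +6, −9, …: -11, -5, -14, -8, -17, -11 → -20.
Third coordinate — always 6 more than the second coordinate: -5, 1, -8, -2, -11, -5 → -14.
Putting it together: (24,-20,-14).

(24,-20,-14)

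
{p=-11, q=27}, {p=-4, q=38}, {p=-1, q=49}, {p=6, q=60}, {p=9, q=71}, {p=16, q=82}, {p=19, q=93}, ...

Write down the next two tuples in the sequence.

P: -11, -4, -1, 6, 9, 16, 19 → 26 → 29 (alternating steps +7, +3, +7, +3, …).
Q — +11 each step: 27, 38, 49, 60, 71, 82, 93 → 104 → 115.
Putting the parts together: {p=26, q=104} and then {p=29, q=115}.

{p=26, q=104}, {p=29, q=115}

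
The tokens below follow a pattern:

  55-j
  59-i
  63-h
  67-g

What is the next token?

First component: +4 each step, so 55, 59, 63, 67 → 71.
Letter goes j, i, h, g → f (letters move back 1 place in the alphabet).
Combining the parts gives 71-f.

71-f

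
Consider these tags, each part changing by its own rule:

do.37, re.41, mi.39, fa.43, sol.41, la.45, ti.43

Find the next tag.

Note — runs through the solfège scale do→ti: do, re, mi, fa, sol, la, ti → do.
Second component: 37, 41, 39, 43, 41, 45, 43 → 47 (alternating steps +4, −2, +4, −2, …).
Combining the parts gives do.47.

do.47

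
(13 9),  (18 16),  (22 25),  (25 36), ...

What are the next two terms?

First slot: differences are 5, 4, 3, … (decreasing by 1 each time), so 13, 18, 22, 25 → 27 → 28.
Second slot: perfect squares: 3², 4², 5², …, so 9, 16, 25, 36 → 49 → 64.
Putting the parts together: (27 49) and then (28 64).

(27 49), (28 64)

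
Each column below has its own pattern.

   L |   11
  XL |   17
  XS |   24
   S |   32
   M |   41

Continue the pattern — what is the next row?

L  51

For the size, runs through clothing sizes XS→XL: L, XL, XS, S, M → L.
Second component — differences are 6, 7, 8, … (increasing by 1 each time): 11, 17, 24, 32, 41 → 51.
Putting it together: L  51.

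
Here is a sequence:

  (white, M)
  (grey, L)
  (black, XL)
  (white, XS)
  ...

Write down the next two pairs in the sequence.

Shade — repeats white → grey → black: white, grey, black, white → grey → black.
Size — runs through clothing sizes XS→XL: M, L, XL, XS → S → M.
So the next two pairs are (grey, S) and (black, M).

(grey, S), (black, M)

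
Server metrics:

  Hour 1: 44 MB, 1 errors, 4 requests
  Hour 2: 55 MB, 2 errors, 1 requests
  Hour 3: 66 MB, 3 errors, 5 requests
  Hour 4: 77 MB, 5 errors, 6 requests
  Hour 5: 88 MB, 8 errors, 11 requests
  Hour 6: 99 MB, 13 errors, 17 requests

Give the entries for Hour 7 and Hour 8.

110 MB, 21 errors, 28 requests; 121 MB, 34 errors, 45 requests

MB — +11 each step: 44, 55, 66, 77, 88, 99 → 110 → 121.
Errors: each term is the sum of the two before it; 1, 2, 3, 5, 8, 13 → 21 → 34.
Requests goes 4, 1, 5, 6, 11, 17 → 28 → 45 (each term is the sum of the two before it).
Putting the parts together: 110 MB, 21 errors, 28 requests and then 121 MB, 34 errors, 45 requests.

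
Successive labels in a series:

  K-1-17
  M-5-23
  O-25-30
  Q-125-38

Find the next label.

Letter — letters move forward 2 places in the alphabet: K, M, O, Q → S.
Second component goes 1, 5, 25, 125 → 625 (×5 each step).
Third component — differences are 6, 7, 8, … (increasing by 1 each time): 17, 23, 30, 38 → 47.
Combining the parts gives S-625-47.

S-625-47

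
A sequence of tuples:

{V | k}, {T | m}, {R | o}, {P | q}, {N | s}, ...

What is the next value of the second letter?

u

First letter: letters move back 2 places in the alphabet, so V, T, R, P, N → L.
Second letter goes k, m, o, q, s → u (letters move forward 2 places in the alphabet).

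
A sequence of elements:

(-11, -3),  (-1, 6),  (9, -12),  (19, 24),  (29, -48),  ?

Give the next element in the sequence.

(39, 96)

First value — +10 each step: -11, -1, 9, 19, 29 → 39.
Second value — ×(-2) each step: -3, 6, -12, 24, -48 → 96.
Putting it together: (39, 96).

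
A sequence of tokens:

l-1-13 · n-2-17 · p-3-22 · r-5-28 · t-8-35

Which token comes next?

For the letter, letters move forward 2 places in the alphabet: l, n, p, r, t → v.
Second component goes 1, 2, 3, 5, 8 → 13 (each term is the sum of the two before it).
Third component: differences are 4, 5, 6, … (increasing by 1 each time), so 13, 17, 22, 28, 35 → 43.
Combining the parts gives v-13-43.

v-13-43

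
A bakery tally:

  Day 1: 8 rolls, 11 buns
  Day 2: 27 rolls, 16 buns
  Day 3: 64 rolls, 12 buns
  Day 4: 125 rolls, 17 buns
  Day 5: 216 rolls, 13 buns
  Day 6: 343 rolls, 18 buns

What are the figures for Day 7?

Rolls — perfect cubes: 2³, 3³, 4³, …: 8, 27, 64, 125, 216, 343 → 512.
Buns: alternating steps +5, −4, +5, −4, …, so 11, 16, 12, 17, 13, 18 → 14.
So the next record is 512 rolls, 14 buns.

512 rolls, 14 buns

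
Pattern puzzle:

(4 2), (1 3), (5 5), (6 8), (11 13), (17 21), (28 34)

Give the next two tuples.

First value: each term is the sum of the two before it, so 4, 1, 5, 6, 11, 17, 28 → 45 → 73.
Second value goes 2, 3, 5, 8, 13, 21, 34 → 55 → 89 (each term is the sum of the two before it).
So the next two tuples are (45 55) and (73 89).

(45 55), (73 89)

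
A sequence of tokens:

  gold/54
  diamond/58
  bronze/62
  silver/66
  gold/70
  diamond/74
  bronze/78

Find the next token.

Rank — repeats gold → diamond → bronze → silver: gold, diamond, bronze, silver, gold, diamond, bronze → silver.
Second component — +4 each step: 54, 58, 62, 66, 70, 74, 78 → 82.
Combining the parts gives silver/82.

silver/82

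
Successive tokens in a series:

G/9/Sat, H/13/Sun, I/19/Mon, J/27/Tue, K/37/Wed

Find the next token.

L/49/Thu

For the letter, letters move forward 1 place in the alphabet: G, H, I, J, K → L.
Second component: 9, 13, 19, 27, 37 → 49 (differences are 4, 6, 8, … (increasing by 2 each time)).
Day: runs through the weekdays Mon→Sun; Sat, Sun, Mon, Tue, Wed → Thu.
Combining the parts gives L/49/Thu.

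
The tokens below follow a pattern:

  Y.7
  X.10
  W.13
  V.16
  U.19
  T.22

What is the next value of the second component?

Second component: +3 each step; 7, 10, 13, 16, 19, 22 → 25.

25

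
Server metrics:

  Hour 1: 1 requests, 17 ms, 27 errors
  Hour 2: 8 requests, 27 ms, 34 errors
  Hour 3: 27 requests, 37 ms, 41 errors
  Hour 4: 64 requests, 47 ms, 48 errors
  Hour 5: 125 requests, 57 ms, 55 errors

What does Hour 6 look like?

216 requests, 67 ms, 62 errors

Requests goes 1, 8, 27, 64, 125 → 216 (perfect cubes: 1³, 2³, 3³, …).
Ms: +10 each step; 17, 27, 37, 47, 57 → 67.
For the errors, +7 each step: 27, 34, 41, 48, 55 → 62.
Combining the parts gives 216 requests, 67 ms, 62 errors.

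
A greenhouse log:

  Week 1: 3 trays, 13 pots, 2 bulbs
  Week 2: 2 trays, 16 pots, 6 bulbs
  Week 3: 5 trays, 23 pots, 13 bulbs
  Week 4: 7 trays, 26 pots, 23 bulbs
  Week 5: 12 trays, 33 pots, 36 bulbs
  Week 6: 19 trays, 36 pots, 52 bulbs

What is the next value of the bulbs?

71

Trays: 3, 2, 5, 7, 12, 19 → 31 (each term is the sum of the two before it).
Pots: alternating steps +3, +7, +3, +7, …; 13, 16, 23, 26, 33, 36 → 43.
Bulbs: differences are 4, 7, 10, … (increasing by 3 each time); 2, 6, 13, 23, 36, 52 → 71.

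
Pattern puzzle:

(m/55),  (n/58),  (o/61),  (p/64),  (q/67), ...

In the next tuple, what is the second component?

70

Second component: 55, 58, 61, 64, 67 → 70 (+3 each step).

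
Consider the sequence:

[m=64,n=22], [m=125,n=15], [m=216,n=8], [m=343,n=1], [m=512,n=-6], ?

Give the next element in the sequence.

[m=729,n=-13]

M: perfect cubes: 4³, 5³, 6³, …; 64, 125, 216, 343, 512 → 729.
N — −7 each step: 22, 15, 8, 1, -6 → -13.
Putting it together: [m=729,n=-13].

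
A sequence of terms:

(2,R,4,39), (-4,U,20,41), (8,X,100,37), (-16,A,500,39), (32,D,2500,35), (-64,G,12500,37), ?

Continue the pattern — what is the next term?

For the first part, ×(-2) each step: 2, -4, 8, -16, 32, -64 → 128.
Letter goes R, U, X, A, D, G → J (letters move forward 3 places in the alphabet, wrapping Z→A).
Third part goes 4, 20, 100, 500, 2500, 12500 → 62500 (×5 each step).
Fourth part — alternating steps +2, −4, +2, −4, …: 39, 41, 37, 39, 35, 37 → 33.
Putting it together: (128,J,62500,33).

(128,J,62500,33)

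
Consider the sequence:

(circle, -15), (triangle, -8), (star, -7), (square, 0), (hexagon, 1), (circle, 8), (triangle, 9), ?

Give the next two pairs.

Shape: circle, triangle, star, square, hexagon, circle, triangle → star → square (repeats circle → triangle → star → square → hexagon).
Second component goes -15, -8, -7, 0, 1, 8, 9 → 16 → 17 (alternating steps +7, +1, +7, +1, …).
Putting the parts together: (star, 16) and then (square, 17).

(star, 16), (square, 17)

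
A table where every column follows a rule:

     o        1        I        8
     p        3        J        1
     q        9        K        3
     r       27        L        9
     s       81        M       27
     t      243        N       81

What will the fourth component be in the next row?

243

For the first letter, letters move forward 1 place in the alphabet: o, p, q, r, s, t → u.
Second component: ×3 each step; 1, 3, 9, 27, 81, 243 → 729.
Second letter: letters move forward 1 place in the alphabet, so I, J, K, L, M, N → O.
Fourth component: 8, 1, 3, 9, 27, 81 → 243 (always the previous value of the second component).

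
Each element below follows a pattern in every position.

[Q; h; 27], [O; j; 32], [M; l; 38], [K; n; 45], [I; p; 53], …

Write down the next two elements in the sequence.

[G; r; 62], [E; t; 72]

First letter: Q, O, M, K, I → G → E (letters move back 2 places in the alphabet).
Second letter goes h, j, l, n, p → r → t (letters move forward 2 places in the alphabet).
Third value: differences are 5, 6, 7, … (increasing by 1 each time); 27, 32, 38, 45, 53 → 62 → 72.
Putting the parts together: [G; r; 62] and then [E; t; 72].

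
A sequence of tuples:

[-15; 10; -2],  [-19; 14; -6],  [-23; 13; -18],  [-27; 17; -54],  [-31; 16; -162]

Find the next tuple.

[-35; 20; -486]

For the first value, −4 each step: -15, -19, -23, -27, -31 → -35.
For the second value, alternating steps +4, −1, +4, −1, …: 10, 14, 13, 17, 16 → 20.
Third value goes -2, -6, -18, -54, -162 → -486 (×3 each step).
Putting it together: [-35; 20; -486].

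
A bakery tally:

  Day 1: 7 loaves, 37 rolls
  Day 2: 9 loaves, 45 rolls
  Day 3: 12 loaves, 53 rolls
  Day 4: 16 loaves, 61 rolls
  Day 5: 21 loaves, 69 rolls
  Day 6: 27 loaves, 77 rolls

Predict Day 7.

Loaves: differences are 2, 3, 4, … (increasing by 1 each time); 7, 9, 12, 16, 21, 27 → 34.
Rolls: +8 each step, so 37, 45, 53, 61, 69, 77 → 85.
So the next line is 34 loaves, 85 rolls.

34 loaves, 85 rolls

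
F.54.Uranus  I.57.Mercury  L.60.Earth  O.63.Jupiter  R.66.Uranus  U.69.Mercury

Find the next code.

Letter: F, I, L, O, R, U → X (letters move forward 3 places in the alphabet).
Second component goes 54, 57, 60, 63, 66, 69 → 72 (+3 each step).
For the planet, repeats Uranus → Mercury → Earth → Jupiter: Uranus, Mercury, Earth, Jupiter, Uranus, Mercury → Earth.
Combining the parts gives X.72.Earth.

X.72.Earth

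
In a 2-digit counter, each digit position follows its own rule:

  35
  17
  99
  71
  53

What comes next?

First digit: −2 each step, mod 10, so 3, 1, 9, 7, 5 → 3.
Second digit: +2 each step, mod 10; 5, 7, 9, 1, 3 → 5.
Putting it together: 35.

35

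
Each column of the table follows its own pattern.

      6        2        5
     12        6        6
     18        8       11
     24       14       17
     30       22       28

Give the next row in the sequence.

First component: +6 each step, so 6, 12, 18, 24, 30 → 36.
Second component: each term is the sum of the two before it, so 2, 6, 8, 14, 22 → 36.
Third component goes 5, 6, 11, 17, 28 → 45 (each term is the sum of the two before it).
Putting it together: 36  36  45.

36  36  45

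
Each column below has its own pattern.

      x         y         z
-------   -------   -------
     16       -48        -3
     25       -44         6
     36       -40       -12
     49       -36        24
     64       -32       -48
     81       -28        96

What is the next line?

Column x: 16, 25, 36, 49, 64, 81 → 100 (perfect squares: 4², 5², 6², …).
Column y — +4 each step: -48, -44, -40, -36, -32, -28 → -24.
Column z: ×(-2) each step; -3, 6, -12, 24, -48, 96 → -192.
So the next line is 100  -24  -192.

100  -24  -192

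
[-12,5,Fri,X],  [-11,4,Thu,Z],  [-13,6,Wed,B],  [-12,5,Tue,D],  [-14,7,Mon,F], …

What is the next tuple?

[-13,6,Sun,H]

First slot: alternating steps +1, −2, +1, −2, …, so -12, -11, -13, -12, -14 → -13.
Second slot: together with the first slot always sums to -7, so 5, 4, 6, 5, 7 → 6.
Day — runs backward through the weekdays Mon→Sun: Fri, Thu, Wed, Tue, Mon → Sun.
Letter — letters move forward 2 places in the alphabet, wrapping Z→A: X, Z, B, D, F → H.
Combining the parts gives [-13,6,Sun,H].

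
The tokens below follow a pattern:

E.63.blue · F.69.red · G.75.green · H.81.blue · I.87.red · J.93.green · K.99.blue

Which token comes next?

Letter — letters move forward 1 place in the alphabet: E, F, G, H, I, J, K → L.
For the second component, +6 each step: 63, 69, 75, 81, 87, 93, 99 → 105.
For the colour, repeats blue → red → green: blue, red, green, blue, red, green, blue → red.
Putting it together: L.105.red.

L.105.red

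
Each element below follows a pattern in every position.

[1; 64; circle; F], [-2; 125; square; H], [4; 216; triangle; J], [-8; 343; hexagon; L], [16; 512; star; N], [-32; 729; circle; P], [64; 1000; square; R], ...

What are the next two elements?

[-128; 1331; triangle; T], [256; 1728; hexagon; V]

First value: ×(-2) each step; 1, -2, 4, -8, 16, -32, 64 → -128 → 256.
Second value — perfect cubes: 4³, 5³, 6³, …: 64, 125, 216, 343, 512, 729, 1000 → 1331 → 1728.
Shape goes circle, square, triangle, hexagon, star, circle, square → triangle → hexagon (repeats circle → square → triangle → hexagon → star).
Letter goes F, H, J, L, N, P, R → T → V (letters move forward 2 places in the alphabet).
So the next two elements are [-128; 1331; triangle; T] and [256; 1728; hexagon; V].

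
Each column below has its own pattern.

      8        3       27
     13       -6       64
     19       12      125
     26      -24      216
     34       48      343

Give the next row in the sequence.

For the first component, differences are 5, 6, 7, … (increasing by 1 each time): 8, 13, 19, 26, 34 → 43.
Second component: ×(-2) each step, so 3, -6, 12, -24, 48 → -96.
Third component: perfect cubes: 3³, 4³, 5³, …, so 27, 64, 125, 216, 343 → 512.
Putting it together: 43  -96  512.

43  -96  512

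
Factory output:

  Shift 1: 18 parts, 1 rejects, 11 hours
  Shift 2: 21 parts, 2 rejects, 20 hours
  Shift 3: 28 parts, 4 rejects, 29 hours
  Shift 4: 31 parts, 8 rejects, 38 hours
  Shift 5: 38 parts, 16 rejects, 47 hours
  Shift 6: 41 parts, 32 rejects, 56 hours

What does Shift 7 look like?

48 parts, 64 rejects, 65 hours

Parts: alternating steps +3, +7, +3, +7, …; 18, 21, 28, 31, 38, 41 → 48.
Rejects: ×2 each step; 1, 2, 4, 8, 16, 32 → 64.
Hours: +9 each step; 11, 20, 29, 38, 47, 56 → 65.
Combining the parts gives 48 parts, 64 rejects, 65 hours.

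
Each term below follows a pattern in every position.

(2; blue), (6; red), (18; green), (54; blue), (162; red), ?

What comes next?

For the first part, ×3 each step: 2, 6, 18, 54, 162 → 486.
Colour goes blue, red, green, blue, red → green (repeats blue → red → green).
So the next term is (486; green).

(486; green)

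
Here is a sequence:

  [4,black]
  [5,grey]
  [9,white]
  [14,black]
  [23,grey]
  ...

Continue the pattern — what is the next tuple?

[37,white]

For the first slot, each term is the sum of the two before it: 4, 5, 9, 14, 23 → 37.
Shade: repeats black → grey → white, so black, grey, white, black, grey → white.
Combining the parts gives [37,white].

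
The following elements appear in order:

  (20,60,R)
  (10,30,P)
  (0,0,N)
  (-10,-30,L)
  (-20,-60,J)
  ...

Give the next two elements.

For the first value, −10 each step: 20, 10, 0, -10, -20 → -30 → -40.
Second value — always 3 × the first value: 60, 30, 0, -30, -60 → -90 → -120.
Letter — letters move back 2 places in the alphabet: R, P, N, L, J → H → F.
Putting the parts together: (-30,-90,H) and then (-40,-120,F).

(-30,-90,H), (-40,-120,F)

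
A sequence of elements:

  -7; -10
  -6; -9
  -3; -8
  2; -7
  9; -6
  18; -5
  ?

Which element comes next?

First coordinate: -7, -6, -3, 2, 9, 18 → 29 (differences are 1, 3, 5, … (increasing by 2 each time)).
Second coordinate — +1 each step: -10, -9, -8, -7, -6, -5 → -4.
Combining the parts gives 29; -4.

29; -4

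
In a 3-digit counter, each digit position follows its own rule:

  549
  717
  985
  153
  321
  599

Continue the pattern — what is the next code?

767

First digit goes 5, 7, 9, 1, 3, 5 → 7 (+2 each step, mod 10).
Second digit: 4, 1, 8, 5, 2, 9 → 6 (−3 each step, mod 10).
Third digit — −2 each step, mod 10: 9, 7, 5, 3, 1, 9 → 7.
Combining the parts gives 767.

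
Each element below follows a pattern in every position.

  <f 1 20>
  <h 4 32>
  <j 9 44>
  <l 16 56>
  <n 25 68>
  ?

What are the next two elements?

For the letter, letters move forward 2 places in the alphabet: f, h, j, l, n → p → r.
For the second coordinate, perfect squares: 1², 2², 3², …: 1, 4, 9, 16, 25 → 36 → 49.
Third coordinate — +12 each step: 20, 32, 44, 56, 68 → 80 → 92.
Putting the parts together: <p 36 80> and then <r 49 92>.

<p 36 80>, <r 49 92>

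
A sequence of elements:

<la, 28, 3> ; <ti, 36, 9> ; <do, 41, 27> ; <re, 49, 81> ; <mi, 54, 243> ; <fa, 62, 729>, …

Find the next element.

<sol, 67, 2187>

For the note, runs through the solfège scale do→ti: la, ti, do, re, mi, fa → sol.
Second entry goes 28, 36, 41, 49, 54, 62 → 67 (alternating steps +8, +5, +8, +5, …).
Third entry: ×3 each step, so 3, 9, 27, 81, 243, 729 → 2187.
So the next element is <sol, 67, 2187>.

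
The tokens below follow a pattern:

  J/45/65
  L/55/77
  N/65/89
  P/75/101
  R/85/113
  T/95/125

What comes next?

V/105/137

Letter goes J, L, N, P, R, T → V (letters move forward 2 places in the alphabet).
For the second component, +10 each step: 45, 55, 65, 75, 85, 95 → 105.
For the third component, +12 each step: 65, 77, 89, 101, 113, 125 → 137.
Putting it together: V/105/137.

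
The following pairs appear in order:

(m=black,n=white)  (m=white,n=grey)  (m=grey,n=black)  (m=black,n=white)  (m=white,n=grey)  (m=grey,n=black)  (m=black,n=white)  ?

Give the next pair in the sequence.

(m=white,n=grey)

For the m, repeats black → white → grey: black, white, grey, black, white, grey, black → white.
N: white, grey, black, white, grey, black, white → grey (repeats white → grey → black).
Combining the parts gives (m=white,n=grey).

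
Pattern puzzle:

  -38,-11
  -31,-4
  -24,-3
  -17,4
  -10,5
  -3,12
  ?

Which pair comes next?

First value: +7 each step, so -38, -31, -24, -17, -10, -3 → 4.
Second value: alternating steps +7, +1, +7, +1, …; -11, -4, -3, 4, 5, 12 → 13.
So the next pair is 4,13.

4,13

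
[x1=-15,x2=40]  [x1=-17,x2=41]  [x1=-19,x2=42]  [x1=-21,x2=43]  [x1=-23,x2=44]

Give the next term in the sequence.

[x1=-25,x2=45]

X1: -15, -17, -19, -21, -23 → -25 (−2 each step).
X2 — +1 each step: 40, 41, 42, 43, 44 → 45.
Combining the parts gives [x1=-25,x2=45].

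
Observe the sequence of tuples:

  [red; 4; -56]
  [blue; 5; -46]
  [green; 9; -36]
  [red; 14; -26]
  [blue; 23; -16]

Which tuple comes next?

Colour: red, blue, green, red, blue → green (repeats red → blue → green).
Second part goes 4, 5, 9, 14, 23 → 37 (each term is the sum of the two before it).
Third part: +10 each step, so -56, -46, -36, -26, -16 → -6.
Combining the parts gives [green; 37; -6].

[green; 37; -6]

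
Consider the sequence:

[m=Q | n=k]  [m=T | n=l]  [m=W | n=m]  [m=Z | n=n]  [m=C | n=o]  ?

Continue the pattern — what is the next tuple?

M: Q, T, W, Z, C → F (letters move forward 3 places in the alphabet, wrapping Z→A).
N: letters move forward 1 place in the alphabet, so k, l, m, n, o → p.
So the next tuple is [m=F | n=p].

[m=F | n=p]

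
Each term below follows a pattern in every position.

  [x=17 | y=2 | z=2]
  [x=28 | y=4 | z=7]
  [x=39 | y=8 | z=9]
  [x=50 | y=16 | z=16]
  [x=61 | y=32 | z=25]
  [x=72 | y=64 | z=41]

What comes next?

[x=83 | y=128 | z=66]

X: +11 each step; 17, 28, 39, 50, 61, 72 → 83.
Y — ×2 each step: 2, 4, 8, 16, 32, 64 → 128.
Z goes 2, 7, 9, 16, 25, 41 → 66 (each term is the sum of the two before it).
Combining the parts gives [x=83 | y=128 | z=66].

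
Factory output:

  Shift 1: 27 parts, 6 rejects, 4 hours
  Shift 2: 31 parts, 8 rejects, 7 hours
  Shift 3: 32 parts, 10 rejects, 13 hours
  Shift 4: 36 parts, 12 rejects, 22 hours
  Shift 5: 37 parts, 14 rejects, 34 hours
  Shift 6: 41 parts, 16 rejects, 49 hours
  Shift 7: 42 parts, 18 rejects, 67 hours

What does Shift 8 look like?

Parts: alternating steps +4, +1, +4, +1, …; 27, 31, 32, 36, 37, 41, 42 → 46.
Rejects — +2 each step: 6, 8, 10, 12, 14, 16, 18 → 20.
Hours goes 4, 7, 13, 22, 34, 49, 67 → 88 (differences are 3, 6, 9, … (increasing by 3 each time)).
Putting it together: 46 parts, 20 rejects, 88 hours.

46 parts, 20 rejects, 88 hours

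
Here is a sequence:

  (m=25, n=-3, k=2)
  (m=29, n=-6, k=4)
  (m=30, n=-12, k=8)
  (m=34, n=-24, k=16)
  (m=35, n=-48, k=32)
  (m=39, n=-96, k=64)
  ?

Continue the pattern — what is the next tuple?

M goes 25, 29, 30, 34, 35, 39 → 40 (alternating steps +4, +1, +4, +1, …).
N: ×2 each step; -3, -6, -12, -24, -48, -96 → -192.
K: ×2 each step, so 2, 4, 8, 16, 32, 64 → 128.
Combining the parts gives (m=40, n=-192, k=128).

(m=40, n=-192, k=128)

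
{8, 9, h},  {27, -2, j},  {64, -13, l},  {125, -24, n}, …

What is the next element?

{216, -35, p}

For the first slot, perfect cubes: 2³, 3³, 4³, …: 8, 27, 64, 125 → 216.
Second slot goes 9, -2, -13, -24 → -35 (−11 each step).
Letter: letters move forward 2 places in the alphabet, so h, j, l, n → p.
So the next element is {216, -35, p}.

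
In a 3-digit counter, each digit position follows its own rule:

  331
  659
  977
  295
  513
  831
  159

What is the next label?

First digit: +3 each step, mod 10, so 3, 6, 9, 2, 5, 8, 1 → 4.
Second digit: 3, 5, 7, 9, 1, 3, 5 → 7 (+2 each step, mod 10).
Third digit: 1, 9, 7, 5, 3, 1, 9 → 7 (−2 each step, mod 10).
So the next label is 477.

477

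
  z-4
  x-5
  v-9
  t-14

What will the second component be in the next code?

23

Second component goes 4, 5, 9, 14 → 23 (each term is the sum of the two before it).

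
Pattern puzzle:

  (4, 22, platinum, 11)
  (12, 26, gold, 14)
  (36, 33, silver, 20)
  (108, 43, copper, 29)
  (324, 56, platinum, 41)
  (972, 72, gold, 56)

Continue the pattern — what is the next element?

First part: ×3 each step; 4, 12, 36, 108, 324, 972 → 2916.
Second part — differences are 4, 7, 10, … (increasing by 3 each time): 22, 26, 33, 43, 56, 72 → 91.
Metal: repeats platinum → gold → silver → copper, so platinum, gold, silver, copper, platinum, gold → silver.
Fourth part — differences are 3, 6, 9, … (increasing by 3 each time): 11, 14, 20, 29, 41, 56 → 74.
Putting it together: (2916, 91, silver, 74).

(2916, 91, silver, 74)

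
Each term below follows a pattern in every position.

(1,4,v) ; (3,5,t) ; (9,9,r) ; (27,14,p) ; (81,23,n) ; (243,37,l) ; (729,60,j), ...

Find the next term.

First slot — ×3 each step: 1, 3, 9, 27, 81, 243, 729 → 2187.
Second slot: each term is the sum of the two before it; 4, 5, 9, 14, 23, 37, 60 → 97.
Letter goes v, t, r, p, n, l, j → h (letters move back 2 places in the alphabet).
Combining the parts gives (2187,97,h).

(2187,97,h)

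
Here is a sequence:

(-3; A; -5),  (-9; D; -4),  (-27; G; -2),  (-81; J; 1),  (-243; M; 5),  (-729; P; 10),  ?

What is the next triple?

(-2187; S; 16)

First entry: -3, -9, -27, -81, -243, -729 → -2187 (×3 each step).
Letter: letters move forward 3 places in the alphabet; A, D, G, J, M, P → S.
Third entry — differences are 1, 2, 3, … (increasing by 1 each time): -5, -4, -2, 1, 5, 10 → 16.
Combining the parts gives (-2187; S; 16).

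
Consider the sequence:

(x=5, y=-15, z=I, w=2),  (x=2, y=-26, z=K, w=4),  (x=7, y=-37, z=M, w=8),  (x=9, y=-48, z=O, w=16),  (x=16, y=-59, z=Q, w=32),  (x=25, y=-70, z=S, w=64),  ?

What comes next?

X: each term is the sum of the two before it, so 5, 2, 7, 9, 16, 25 → 41.
Y: −11 each step, so -15, -26, -37, -48, -59, -70 → -81.
Z: letters move forward 2 places in the alphabet, so I, K, M, O, Q, S → U.
W: ×2 each step; 2, 4, 8, 16, 32, 64 → 128.
So the next 4-tuple is (x=41, y=-81, z=U, w=128).

(x=41, y=-81, z=U, w=128)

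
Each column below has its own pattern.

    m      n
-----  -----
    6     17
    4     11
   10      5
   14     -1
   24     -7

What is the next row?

38  -13

Column m: 6, 4, 10, 14, 24 → 38 (each term is the sum of the two before it).
Column n — −6 each step: 17, 11, 5, -1, -7 → -13.
So the next row is 38  -13.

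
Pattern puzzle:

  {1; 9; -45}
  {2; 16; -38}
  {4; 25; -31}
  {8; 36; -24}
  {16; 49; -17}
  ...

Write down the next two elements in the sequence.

First slot: ×2 each step, so 1, 2, 4, 8, 16 → 32 → 64.
Second slot: 9, 16, 25, 36, 49 → 64 → 81 (perfect squares: 3², 4², 5², …).
Third slot: +7 each step, so -45, -38, -31, -24, -17 → -10 → -3.
So the next two elements are {32; 64; -10} and {64; 81; -3}.

{32; 64; -10}, {64; 81; -3}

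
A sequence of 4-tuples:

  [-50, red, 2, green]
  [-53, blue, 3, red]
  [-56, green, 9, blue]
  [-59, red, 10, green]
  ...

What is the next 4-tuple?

First slot goes -50, -53, -56, -59 → -62 (−3 each step).
First colour goes red, blue, green, red → blue (repeats red → blue → green).
Third slot — alternating steps +1, +6, +1, +6, …: 2, 3, 9, 10 → 16.
Second colour — repeats green → red → blue: green, red, blue, green → red.
Putting it together: [-62, blue, 16, red].

[-62, blue, 16, red]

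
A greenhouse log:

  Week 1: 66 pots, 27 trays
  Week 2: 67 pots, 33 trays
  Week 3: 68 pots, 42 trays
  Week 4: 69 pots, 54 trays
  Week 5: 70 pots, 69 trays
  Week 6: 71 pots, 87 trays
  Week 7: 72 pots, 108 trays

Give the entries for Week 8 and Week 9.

For the pots, +1 each step: 66, 67, 68, 69, 70, 71, 72 → 73 → 74.
For the trays, differences are 6, 9, 12, … (increasing by 3 each time): 27, 33, 42, 54, 69, 87, 108 → 132 → 159.
So the next two rows are 73 pots, 132 trays and 74 pots, 159 trays.

73 pots, 132 trays; 74 pots, 159 trays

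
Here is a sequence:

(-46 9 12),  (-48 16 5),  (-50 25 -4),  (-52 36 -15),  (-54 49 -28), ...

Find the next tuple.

(-56 64 -43)

First slot: -46, -48, -50, -52, -54 → -56 (−2 each step).
Second slot — perfect squares: 3², 4², 5², …: 9, 16, 25, 36, 49 → 64.
Third slot — together with the second slot always sums to 21: 12, 5, -4, -15, -28 → -43.
Combining the parts gives (-56 64 -43).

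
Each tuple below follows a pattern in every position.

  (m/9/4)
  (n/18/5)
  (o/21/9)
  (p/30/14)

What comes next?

Letter: letters move forward 1 place in the alphabet, so m, n, o, p → q.
Second part: alternating steps +9, +3, +9, +3, …; 9, 18, 21, 30 → 33.
Third part: each term is the sum of the two before it, so 4, 5, 9, 14 → 23.
Putting it together: (q/33/23).

(q/33/23)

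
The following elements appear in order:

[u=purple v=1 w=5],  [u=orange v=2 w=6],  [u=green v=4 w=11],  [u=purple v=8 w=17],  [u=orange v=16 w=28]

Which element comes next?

[u=green v=32 w=45]

U goes purple, orange, green, purple, orange → green (repeats purple → orange → green).
V: ×2 each step; 1, 2, 4, 8, 16 → 32.
W: each term is the sum of the two before it, so 5, 6, 11, 17, 28 → 45.
Putting it together: [u=green v=32 w=45].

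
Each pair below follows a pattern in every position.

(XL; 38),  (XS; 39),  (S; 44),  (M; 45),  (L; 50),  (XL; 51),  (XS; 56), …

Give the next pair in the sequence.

(S; 57)

For the size, repeats XL → XS → S → M → L: XL, XS, S, M, L, XL, XS → S.
Second component: alternating steps +1, +5, +1, +5, …; 38, 39, 44, 45, 50, 51, 56 → 57.
So the next pair is (S; 57).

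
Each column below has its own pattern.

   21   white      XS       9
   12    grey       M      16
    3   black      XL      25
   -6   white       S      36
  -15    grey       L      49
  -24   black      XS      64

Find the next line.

-33  white  M  81

First component: −9 each step, so 21, 12, 3, -6, -15, -24 → -33.
For the shade, repeats white → grey → black: white, grey, black, white, grey, black → white.
Size: XS, M, XL, S, L, XS → M (repeats XS → M → XL → S → L).
Fourth component: perfect squares: 3², 4², 5², …; 9, 16, 25, 36, 49, 64 → 81.
Putting it together: -33  white  M  81.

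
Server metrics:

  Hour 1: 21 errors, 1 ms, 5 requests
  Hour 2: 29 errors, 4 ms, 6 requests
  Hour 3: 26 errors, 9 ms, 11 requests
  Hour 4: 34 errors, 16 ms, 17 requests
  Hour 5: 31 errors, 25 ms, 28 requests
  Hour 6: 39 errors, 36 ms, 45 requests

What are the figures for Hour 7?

36 errors, 49 ms, 73 requests

Errors: alternating steps +8, −3, +8, −3, …, so 21, 29, 26, 34, 31, 39 → 36.
Ms goes 1, 4, 9, 16, 25, 36 → 49 (perfect squares: 1², 2², 3², …).
For the requests, each term is the sum of the two before it: 5, 6, 11, 17, 28, 45 → 73.
Putting it together: 36 errors, 49 ms, 73 requests.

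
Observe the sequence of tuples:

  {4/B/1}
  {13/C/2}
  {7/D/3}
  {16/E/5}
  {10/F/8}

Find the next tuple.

{19/G/13}

First value goes 4, 13, 7, 16, 10 → 19 (alternating steps +9, −6, +9, −6, …).
Letter goes B, C, D, E, F → G (letters move forward 1 place in the alphabet).
Third value goes 1, 2, 3, 5, 8 → 13 (each term is the sum of the two before it).
Combining the parts gives {19/G/13}.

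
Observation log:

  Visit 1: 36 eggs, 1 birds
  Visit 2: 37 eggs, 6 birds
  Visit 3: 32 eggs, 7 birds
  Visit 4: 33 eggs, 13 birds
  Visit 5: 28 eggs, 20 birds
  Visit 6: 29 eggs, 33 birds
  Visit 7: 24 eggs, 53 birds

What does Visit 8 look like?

Eggs: 36, 37, 32, 33, 28, 29, 24 → 25 (alternating steps +1, −5, +1, −5, …).
Birds: each term is the sum of the two before it, so 1, 6, 7, 13, 20, 33, 53 → 86.
Putting it together: 25 eggs, 86 birds.

25 eggs, 86 birds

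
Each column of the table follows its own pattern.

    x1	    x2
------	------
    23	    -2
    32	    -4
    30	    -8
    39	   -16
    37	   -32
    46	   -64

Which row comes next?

44  -128

Column x1 — alternating steps +9, −2, +9, −2, …: 23, 32, 30, 39, 37, 46 → 44.
Column x2: ×2 each step, so -2, -4, -8, -16, -32, -64 → -128.
So the next row is 44  -128.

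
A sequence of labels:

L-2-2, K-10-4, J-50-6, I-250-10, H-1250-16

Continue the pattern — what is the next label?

Letter — letters move back 1 place in the alphabet: L, K, J, I, H → G.
Second component: ×5 each step; 2, 10, 50, 250, 1250 → 6250.
Third component: each term is the sum of the two before it, so 2, 4, 6, 10, 16 → 26.
Putting it together: G-6250-26.

G-6250-26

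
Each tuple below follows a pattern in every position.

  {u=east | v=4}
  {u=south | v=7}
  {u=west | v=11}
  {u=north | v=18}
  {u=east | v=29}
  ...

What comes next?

U: east, south, west, north, east → south (repeats east → south → west → north).
V — each term is the sum of the two before it: 4, 7, 11, 18, 29 → 47.
Putting it together: {u=south | v=47}.

{u=south | v=47}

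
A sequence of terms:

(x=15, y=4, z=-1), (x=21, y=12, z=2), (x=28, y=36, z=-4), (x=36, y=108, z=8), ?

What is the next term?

(x=45, y=324, z=-16)

X: differences are 6, 7, 8, … (increasing by 1 each time), so 15, 21, 28, 36 → 45.
Y — ×3 each step: 4, 12, 36, 108 → 324.
For the z, ×(-2) each step: -1, 2, -4, 8 → -16.
Putting it together: (x=45, y=324, z=-16).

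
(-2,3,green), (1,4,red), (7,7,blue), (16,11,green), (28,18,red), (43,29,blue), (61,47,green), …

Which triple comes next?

First component — differences are 3, 6, 9, … (increasing by 3 each time): -2, 1, 7, 16, 28, 43, 61 → 82.
Second component — each term is the sum of the two before it: 3, 4, 7, 11, 18, 29, 47 → 76.
Colour: green, red, blue, green, red, blue, green → red (repeats green → red → blue).
So the next triple is (82,76,red).

(82,76,red)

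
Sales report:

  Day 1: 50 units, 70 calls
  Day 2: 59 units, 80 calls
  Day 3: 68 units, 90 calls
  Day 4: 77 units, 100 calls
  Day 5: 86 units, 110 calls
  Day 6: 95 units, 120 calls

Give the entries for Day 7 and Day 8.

104 units, 130 calls; 113 units, 140 calls

Units: 50, 59, 68, 77, 86, 95 → 104 → 113 (+9 each step).
For the calls, +10 each step: 70, 80, 90, 100, 110, 120 → 130 → 140.
Putting the parts together: 104 units, 130 calls and then 113 units, 140 calls.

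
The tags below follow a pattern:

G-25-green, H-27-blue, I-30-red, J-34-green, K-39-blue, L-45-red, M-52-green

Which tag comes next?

N-60-blue

Letter goes G, H, I, J, K, L, M → N (letters move forward 1 place in the alphabet).
Second component: 25, 27, 30, 34, 39, 45, 52 → 60 (differences are 2, 3, 4, … (increasing by 1 each time)).
Colour — repeats green → blue → red: green, blue, red, green, blue, red, green → blue.
Putting it together: N-60-blue.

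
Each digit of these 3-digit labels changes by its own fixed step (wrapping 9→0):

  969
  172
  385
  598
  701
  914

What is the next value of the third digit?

7

Third digit: 9, 2, 5, 8, 1, 4 → 7 (+3 each step, mod 10).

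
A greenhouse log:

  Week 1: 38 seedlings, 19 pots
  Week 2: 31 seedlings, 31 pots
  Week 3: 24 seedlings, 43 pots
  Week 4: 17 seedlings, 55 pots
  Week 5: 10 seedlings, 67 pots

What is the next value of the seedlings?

3

Seedlings goes 38, 31, 24, 17, 10 → 3 (−7 each step).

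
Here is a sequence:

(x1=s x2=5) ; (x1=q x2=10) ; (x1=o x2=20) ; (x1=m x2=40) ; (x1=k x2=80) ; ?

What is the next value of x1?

i

X1: letters move back 2 places in the alphabet; s, q, o, m, k → i.
For the x2, ×2 each step: 5, 10, 20, 40, 80 → 160.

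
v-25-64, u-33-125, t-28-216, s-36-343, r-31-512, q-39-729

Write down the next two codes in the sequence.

p-34-1000 then o-42-1331

Letter goes v, u, t, s, r, q → p → o (letters move back 1 place in the alphabet).
Second component: 25, 33, 28, 36, 31, 39 → 34 → 42 (alternating steps +8, −5, +8, −5, …).
Third component — perfect cubes: 4³, 5³, 6³, …: 64, 125, 216, 343, 512, 729 → 1000 → 1331.
Putting the parts together: p-34-1000 and then o-42-1331.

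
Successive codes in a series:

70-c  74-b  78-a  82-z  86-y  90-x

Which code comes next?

First component goes 70, 74, 78, 82, 86, 90 → 94 (+4 each step).
Letter — letters move back 1 place in the alphabet, wrapping A→Z: c, b, a, z, y, x → w.
Combining the parts gives 94-w.

94-w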